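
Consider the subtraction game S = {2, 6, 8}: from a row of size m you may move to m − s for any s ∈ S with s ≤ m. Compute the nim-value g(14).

0

Build the Grundy sequence with g(k) = mex{g(k−s) : s ∈ {2, 6, 8}, s ≤ k}:
g(0) = mex{} = 0
g(1) = mex{} = 0
g(2) = mex{0} = 1
g(3) = mex{0} = 1
g(4) = mex{1} = 0
g(5) = mex{1} = 0
g(6) = mex{0} = 1
g(7) = mex{0} = 1
g(8) = mex{0,1} = 2
g(9) = mex{0,1} = 2
g(10) = mex{0,1,2} = 3
g(11) = mex{0,1,2} = 3
g(12) = mex{0,1,3} = 2
g(13) = mex{0,1,3} = 2
g(14) = mex{1,2} = 0
So g(14) = 0.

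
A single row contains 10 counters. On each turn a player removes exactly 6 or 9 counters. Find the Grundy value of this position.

1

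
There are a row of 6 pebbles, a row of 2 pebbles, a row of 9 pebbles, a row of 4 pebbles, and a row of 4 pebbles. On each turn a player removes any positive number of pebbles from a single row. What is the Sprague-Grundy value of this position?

13

Write each in binary and XOR column by column:
  0110  (6)
  0010  (2)
  1001  (9)
  0100  (4)
  0100  (4)
  ----
  1101  (13)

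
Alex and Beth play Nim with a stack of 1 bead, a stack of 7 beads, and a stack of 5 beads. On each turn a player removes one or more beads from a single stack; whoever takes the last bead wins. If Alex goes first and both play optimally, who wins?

Compute the nim-sum pairwise:
1 ⊕ 7 = 6
6 ⊕ 5 = 3
The nim-sum is 3 ≠ 0, so this is an N-position: the player to move can win; Alex has a winning move.

Alex wins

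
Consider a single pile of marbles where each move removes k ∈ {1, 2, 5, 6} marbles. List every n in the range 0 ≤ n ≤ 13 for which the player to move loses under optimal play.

0, 3, 7, 10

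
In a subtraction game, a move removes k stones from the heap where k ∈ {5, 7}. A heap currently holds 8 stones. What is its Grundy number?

1

Build the Grundy sequence with g(k) = mex{g(k−s) : s ∈ {5, 7}, s ≤ k}:
g(0) = mex{} = 0
g(1) = mex{} = 0
g(2) = mex{} = 0
g(3) = mex{} = 0
g(4) = mex{} = 0
g(5) = mex{0} = 1
g(6) = mex{0} = 1
g(7) = mex{0} = 1
g(8) = mex{0} = 1
So g(8) = 1.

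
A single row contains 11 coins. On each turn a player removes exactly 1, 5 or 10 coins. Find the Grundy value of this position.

Build the Grundy sequence with g(k) = mex{g(k−s) : s ∈ {1, 5, 10}, s ≤ k}:
k:     0  1  2  3  4  5  6  7  8  9 10 11
g(k):  0  1  0  1  0  1  0  1  0  1  2  3
So g(11) = 3.

3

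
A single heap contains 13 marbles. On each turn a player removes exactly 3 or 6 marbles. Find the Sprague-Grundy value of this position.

Grundy values for subtraction set {3, 6}:
k:     0  1  2  3  4  5  6  7  8  9 10 11 12 13
g(k):  0  0  0  1  1  1  2  2  2  0  0  0  1  1
So g(13) = 1.

1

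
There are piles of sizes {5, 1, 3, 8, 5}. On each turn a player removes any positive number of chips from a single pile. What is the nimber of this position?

Nim-sum: 5 ⊕ 1 ⊕ 3 ⊕ 8 ⊕ 5 = 10.

10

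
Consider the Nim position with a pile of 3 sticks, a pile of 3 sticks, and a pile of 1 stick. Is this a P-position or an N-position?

Compute the nim-sum pairwise:
3 ^ 3 = 0
0 ^ 1 = 1
The nim-sum is 1 ≠ 0, so this is an N-position: the player to move can win.

N-position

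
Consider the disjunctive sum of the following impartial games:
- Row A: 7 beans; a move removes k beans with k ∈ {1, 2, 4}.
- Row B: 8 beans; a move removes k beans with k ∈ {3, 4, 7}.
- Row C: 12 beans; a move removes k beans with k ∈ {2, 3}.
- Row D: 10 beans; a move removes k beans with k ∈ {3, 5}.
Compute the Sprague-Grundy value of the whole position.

2

Grundy values for row A (subtraction set {1, 2, 4}):
k:     0  1  2  3  4  5  6  7
g(k):  0  1  2  0  1  2  0  1
So g(7) = 1.
Grundy values for row B (subtraction set {3, 4, 7}):
k:     0  1  2  3  4  5  6  7  8
g(k):  0  0  0  1  1  1  2  2  2
So g(8) = 2.
Build the Grundy sequence for row C with g(k) = mex{g(k−s) : s ∈ {2, 3}, s ≤ k}:
k:     0  1  2  3  4  5  6  7  8  9 10 11 12
g(k):  0  0  1  1  2  0  0  1  1  2  0  0  1
So g(12) = 1.
Build the Grundy sequence for row D with g(k) = mex{g(k−s) : s ∈ {3, 5}, s ≤ k}:
k:     0  1  2  3  4  5  6  7  8  9 10
g(k):  0  0  0  1  1  1  2  2  0  0  0
So g(10) = 0.
By the Sprague-Grundy theorem, the Grundy value of a sum of independent games is the XOR of the component values.
Combined value = 1 ⊕ 2 ⊕ 1 ⊕ 0 = 2.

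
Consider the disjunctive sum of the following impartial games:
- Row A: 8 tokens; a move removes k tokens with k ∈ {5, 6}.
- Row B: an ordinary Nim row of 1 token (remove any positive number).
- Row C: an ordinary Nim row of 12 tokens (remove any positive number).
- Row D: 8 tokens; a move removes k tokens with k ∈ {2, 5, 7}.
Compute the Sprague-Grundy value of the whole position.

14

Build the Grundy sequence for row A with g(k) = mex{g(k−s) : s ∈ {5, 6}, s ≤ k}:
k:     0  1  2  3  4  5  6  7  8
g(k):  0  0  0  0  0  1  1  1  1
So g(8) = 1.
Row B is a plain Nim row of size 1, so its Grundy value is 1.
Row C is a plain Nim row of size 12, so its Grundy value is 12.
For row D, compute g(0), g(1), … with moves {2, 5, 7}:
g(0) = mex{} = 0
g(1) = mex{} = 0
g(2) = mex{0} = 1
g(3) = mex{0} = 1
g(4) = mex{1} = 0
g(5) = mex{0,1} = 2
g(6) = mex{0} = 1
g(7) = mex{0,1,2} = 3
g(8) = mex{0,1} = 2
So g(8) = 2.
The value of a disjunctive sum is the nim-sum of the parts.
Combined value = 1 ⊕ 1 ⊕ 12 ⊕ 2 = 14.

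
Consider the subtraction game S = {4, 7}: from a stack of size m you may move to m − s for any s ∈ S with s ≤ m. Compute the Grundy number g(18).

1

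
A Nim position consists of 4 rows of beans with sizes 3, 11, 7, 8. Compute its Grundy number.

Compute the nim-sum pairwise:
3 ⊕ 11 = 8
8 ⊕ 7 = 15
15 ⊕ 8 = 7

7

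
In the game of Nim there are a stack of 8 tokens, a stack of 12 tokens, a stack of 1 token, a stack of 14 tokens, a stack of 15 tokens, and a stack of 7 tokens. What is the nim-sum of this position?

3

In binary:
  1000  (8)
  1100  (12)
  0001  (1)
  1110  (14)
  1111  (15)
  0111  (7)
  ----
  0011  (3)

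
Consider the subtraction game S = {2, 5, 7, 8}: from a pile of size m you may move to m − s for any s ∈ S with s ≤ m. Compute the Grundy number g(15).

1

Build the Grundy sequence with g(k) = mex{g(k−s) : s ∈ {2, 5, 7, 8}, s ≤ k}:
k:     0  1  2  3  4  5  6  7  8  9 10 11 12 13 14 15
g(k):  0  0  1  1  0  2  1  3  2  2  0  3  1  0  0  1
So g(15) = 1.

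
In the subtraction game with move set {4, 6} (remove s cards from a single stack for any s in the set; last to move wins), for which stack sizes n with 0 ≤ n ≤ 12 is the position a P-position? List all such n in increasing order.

Grundy values for subtraction set {4, 6}:
g(0) = mex{} = 0
g(1) = mex{} = 0
g(2) = mex{} = 0
g(3) = mex{} = 0
g(4) = mex{0} = 1
g(5) = mex{0} = 1
g(6) = mex{0} = 1
g(7) = mex{0} = 1
g(8) = mex{0,1} = 2
g(9) = mex{0,1} = 2
g(10) = mex{1} = 0
g(11) = mex{1} = 0
g(12) = mex{1,2} = 0
The P-positions (g = 0) in 0..12 are 0, 1, 2, 3, 10, 11, 12.

0, 1, 2, 3, 10, 11, 12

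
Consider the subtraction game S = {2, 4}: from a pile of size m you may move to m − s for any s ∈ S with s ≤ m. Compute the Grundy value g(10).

2

Build the Grundy sequence with g(k) = mex{g(k−s) : s ∈ {2, 4}, s ≤ k}:
g(0) = mex{} = 0
g(1) = mex{} = 0
g(2) = mex{0} = 1
g(3) = mex{0} = 1
g(4) = mex{0,1} = 2
g(5) = mex{0,1} = 2
g(6) = mex{1,2} = 0
g(7) = mex{1,2} = 0
g(8) = mex{0,2} = 1
g(9) = mex{0,2} = 1
g(10) = mex{0,1} = 2
So g(10) = 2.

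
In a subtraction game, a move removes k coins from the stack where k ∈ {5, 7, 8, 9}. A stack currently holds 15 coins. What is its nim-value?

0

Build the Grundy sequence with g(k) = mex{g(k−s) : s ∈ {5, 7, 8, 9}, s ≤ k}:
k:     0  1  2  3  4  5  6  7  8  9 10 11 12 13 14 15
g(k):  0  0  0  0  0  1  1  1  1  1  2  2  2  2  0  0
So g(15) = 0.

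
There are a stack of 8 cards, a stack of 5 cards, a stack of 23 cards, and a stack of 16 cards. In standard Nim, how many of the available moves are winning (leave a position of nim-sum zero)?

1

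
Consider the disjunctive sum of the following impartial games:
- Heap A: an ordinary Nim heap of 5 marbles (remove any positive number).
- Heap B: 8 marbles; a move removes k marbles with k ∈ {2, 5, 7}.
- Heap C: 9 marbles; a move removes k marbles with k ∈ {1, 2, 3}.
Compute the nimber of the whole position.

6

Heap A is a plain Nim heap of size 5, so its Grundy value is 5.
For heap B, compute g(0), g(1), … with moves {2, 5, 7}:
g(0) = mex{} = 0
g(1) = mex{} = 0
g(2) = mex{0} = 1
g(3) = mex{0} = 1
g(4) = mex{1} = 0
g(5) = mex{0,1} = 2
g(6) = mex{0} = 1
g(7) = mex{0,1,2} = 3
g(8) = mex{0,1} = 2
So g(8) = 2.
For heap C, compute g(0), g(1), … with moves {1, 2, 3}:
g(0) = mex{} = 0
g(1) = mex{0} = 1
g(2) = mex{0,1} = 2
g(3) = mex{0,1,2} = 3
g(4) = mex{1,2,3} = 0
g(5) = mex{0,2,3} = 1
g(6) = mex{0,1,3} = 2
g(7) = mex{0,1,2} = 3
g(8) = mex{1,2,3} = 0
g(9) = mex{0,2,3} = 1
So g(9) = 1.
The value of a disjunctive sum is the nim-sum of the parts.
Combined value = 5 ⊕ 2 ⊕ 1 = 6.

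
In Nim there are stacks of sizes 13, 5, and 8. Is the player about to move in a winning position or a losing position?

Nim-sum: 13 ^ 5 ^ 8 = 0.
The nim-sum is 0, so this is a P-position: the player to move is in a losing position under optimal play.

Losing position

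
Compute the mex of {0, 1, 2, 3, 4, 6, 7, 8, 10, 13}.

5

The values 0, 1, 2, 3, 4 are all present; 5 is the first non-negative integer missing from the set.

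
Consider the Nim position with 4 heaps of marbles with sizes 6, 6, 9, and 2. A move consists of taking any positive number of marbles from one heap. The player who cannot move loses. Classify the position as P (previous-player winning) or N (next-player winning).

N-position

Bitwise XOR of the heap sizes:
  0110  (6)
  0110  (6)
  1001  (9)
  0010  (2)
  ----
  1011  (11)
The nim-sum is 11 ≠ 0, so this is an N-position: the player to move can win.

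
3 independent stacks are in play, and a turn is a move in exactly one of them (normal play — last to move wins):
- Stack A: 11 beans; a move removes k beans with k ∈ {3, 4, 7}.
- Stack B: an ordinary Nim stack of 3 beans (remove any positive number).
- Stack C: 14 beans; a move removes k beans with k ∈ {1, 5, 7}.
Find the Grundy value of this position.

Grundy values for stack A (subtraction set {3, 4, 7}):
g(0) = mex{} = 0
g(1) = mex{} = 0
g(2) = mex{} = 0
g(3) = mex{0} = 1
g(4) = mex{0} = 1
g(5) = mex{0} = 1
g(6) = mex{0,1} = 2
g(7) = mex{0,1} = 2
g(8) = mex{0,1} = 2
g(9) = mex{0,1,2} = 3
g(10) = mex{1,2} = 0
g(11) = mex{1,2} = 0
So g(11) = 0.
Stack B is a plain Nim stack of size 3, so its Grundy value is 3.
For stack C, compute g(0), g(1), … with moves {1, 5, 7}:
k:     0  1  2  3  4  5  6  7  8  9 10 11 12 13 14
g(k):  0  1  0  1  0  1  0  1  0  1  0  1  0  1  0
So g(14) = 0.
By the Sprague-Grundy theorem, the Grundy value of a sum of independent games is the XOR of the component values.
Combined value = 0 ⊕ 3 ⊕ 0 = 3.

3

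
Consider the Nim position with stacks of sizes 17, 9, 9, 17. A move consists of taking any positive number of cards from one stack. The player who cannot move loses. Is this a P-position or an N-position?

P-position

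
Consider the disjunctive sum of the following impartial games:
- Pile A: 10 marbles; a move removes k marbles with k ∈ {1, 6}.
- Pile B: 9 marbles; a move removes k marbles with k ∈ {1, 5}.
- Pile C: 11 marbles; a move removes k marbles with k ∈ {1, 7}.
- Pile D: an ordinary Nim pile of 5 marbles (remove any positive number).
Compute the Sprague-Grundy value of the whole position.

Build the Grundy sequence for pile A with g(k) = mex{g(k−s) : s ∈ {1, 6}, s ≤ k}:
k:     0  1  2  3  4  5  6  7  8  9 10
g(k):  0  1  0  1  0  1  2  0  1  0  1
So g(10) = 1.
For pile B, compute g(0), g(1), … with moves {1, 5}:
k:     0  1  2  3  4  5  6  7  8  9
g(k):  0  1  0  1  0  1  0  1  0  1
So g(9) = 1.
Grundy values for pile C (subtraction set {1, 7}):
g(0) = mex{} = 0
g(1) = mex{0} = 1
g(2) = mex{1} = 0
g(3) = mex{0} = 1
g(4) = mex{1} = 0
g(5) = mex{0} = 1
g(6) = mex{1} = 0
g(7) = mex{0} = 1
g(8) = mex{1} = 0
g(9) = mex{0} = 1
g(10) = mex{1} = 0
g(11) = mex{0} = 1
So g(11) = 1.
Pile D is a plain Nim pile of size 5, so its Grundy value is 5.
By the Sprague-Grundy theorem, the Grundy value of a sum of independent games is the XOR of the component values.
Combined value = 1 XOR 1 XOR 1 XOR 5 = 4.

4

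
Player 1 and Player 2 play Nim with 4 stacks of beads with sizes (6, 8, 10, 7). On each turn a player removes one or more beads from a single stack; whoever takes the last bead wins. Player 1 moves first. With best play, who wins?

Player 1 wins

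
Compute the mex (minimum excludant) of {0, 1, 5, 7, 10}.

2

The values 0, 1 are all present; 2 is the first non-negative integer missing from the set.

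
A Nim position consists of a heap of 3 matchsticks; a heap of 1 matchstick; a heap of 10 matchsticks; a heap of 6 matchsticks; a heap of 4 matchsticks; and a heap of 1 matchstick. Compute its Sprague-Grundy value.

Nim-sum: 3 ⊕ 1 ⊕ 10 ⊕ 6 ⊕ 4 ⊕ 1 = 11.

11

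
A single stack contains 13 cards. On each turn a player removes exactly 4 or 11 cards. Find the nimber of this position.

1

Grundy values for subtraction set {4, 11}:
g(0) = mex{} = 0
g(1) = mex{} = 0
g(2) = mex{} = 0
g(3) = mex{} = 0
g(4) = mex{0} = 1
g(5) = mex{0} = 1
g(6) = mex{0} = 1
g(7) = mex{0} = 1
g(8) = mex{1} = 0
g(9) = mex{1} = 0
g(10) = mex{1} = 0
g(11) = mex{0,1} = 2
g(12) = mex{0} = 1
g(13) = mex{0} = 1
So g(13) = 1.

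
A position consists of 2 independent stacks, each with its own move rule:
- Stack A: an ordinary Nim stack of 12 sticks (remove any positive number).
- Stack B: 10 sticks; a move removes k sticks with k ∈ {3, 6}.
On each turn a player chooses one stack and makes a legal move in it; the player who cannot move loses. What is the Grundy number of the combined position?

Stack A is a plain Nim stack of size 12, so its Grundy value is 12.
Build the Grundy sequence for stack B with g(k) = mex{g(k−s) : s ∈ {3, 6}, s ≤ k}:
k:     0  1  2  3  4  5  6  7  8  9 10
g(k):  0  0  0  1  1  1  2  2  2  0  0
So g(10) = 0.
The value of a disjunctive sum is the nim-sum of the parts.
Combined value = 12 XOR 0 = 12.

12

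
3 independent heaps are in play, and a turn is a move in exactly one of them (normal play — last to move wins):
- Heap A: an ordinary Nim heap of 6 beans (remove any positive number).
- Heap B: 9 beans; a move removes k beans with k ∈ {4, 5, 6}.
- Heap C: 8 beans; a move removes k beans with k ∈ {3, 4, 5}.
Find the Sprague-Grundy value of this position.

4

Heap A is a plain Nim heap of size 6, so its Grundy value is 6.
Grundy values for heap B (subtraction set {4, 5, 6}):
k:     0  1  2  3  4  5  6  7  8  9
g(k):  0  0  0  0  1  1  1  1  2  2
So g(9) = 2.
Grundy values for heap C (subtraction set {3, 4, 5}):
k:     0  1  2  3  4  5  6  7  8
g(k):  0  0  0  1  1  1  2  2  0
So g(8) = 0.
The value of a disjunctive sum is the nim-sum of the parts.
Combined value = 6 ⊕ 2 ⊕ 0 = 4.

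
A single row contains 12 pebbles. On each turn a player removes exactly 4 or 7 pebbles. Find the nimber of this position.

0

Compute g(0), g(1), … for moves {4, 7}:
k:     0  1  2  3  4  5  6  7  8  9 10 11 12
g(k):  0  0  0  0  1  1  1  1  2  2  2  0  0
So g(12) = 0.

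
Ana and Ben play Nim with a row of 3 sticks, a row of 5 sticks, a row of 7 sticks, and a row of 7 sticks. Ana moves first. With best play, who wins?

Nim-sum: 3 XOR 5 XOR 7 XOR 7 = 6.
The nim-sum is 6 ≠ 0, so this is an N-position: the player to move can win; Ana has a winning move.

Ana wins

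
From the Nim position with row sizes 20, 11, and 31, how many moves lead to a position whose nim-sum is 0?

0

Compute the nim-sum pairwise:
20 XOR 11 = 31
31 XOR 31 = 0
The nim-sum is already 0, so every move leaves a nonzero nim-sum — there are no winning moves.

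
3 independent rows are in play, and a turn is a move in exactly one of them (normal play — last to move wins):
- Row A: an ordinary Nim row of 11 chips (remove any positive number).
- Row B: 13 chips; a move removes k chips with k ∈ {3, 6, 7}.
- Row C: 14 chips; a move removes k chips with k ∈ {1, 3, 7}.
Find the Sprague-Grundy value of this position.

10

Row A is a plain Nim row of size 11, so its Grundy value is 11.
Grundy values for row B (subtraction set {3, 6, 7}):
g(0) = mex{} = 0
g(1) = mex{} = 0
g(2) = mex{} = 0
g(3) = mex{0} = 1
g(4) = mex{0} = 1
g(5) = mex{0} = 1
g(6) = mex{0,1} = 2
g(7) = mex{0,1} = 2
g(8) = mex{0,1} = 2
g(9) = mex{0,1,2} = 3
g(10) = mex{1,2} = 0
g(11) = mex{1,2} = 0
g(12) = mex{1,2,3} = 0
g(13) = mex{0,2} = 1
So g(13) = 1.
Build the Grundy sequence for row C with g(k) = mex{g(k−s) : s ∈ {1, 3, 7}, s ≤ k}:
k:     0  1  2  3  4  5  6  7  8  9 10 11 12 13 14
g(k):  0  1  0  1  0  1  0  1  0  1  0  1  0  1  0
So g(14) = 0.
By the Sprague-Grundy theorem, the Grundy value of a sum of independent games is the XOR of the component values.
Combined value = 11 XOR 1 XOR 0 = 10.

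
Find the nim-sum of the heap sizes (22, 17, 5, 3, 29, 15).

19

Compute the nim-sum pairwise:
22 ^ 17 = 7
7 ^ 5 = 2
2 ^ 3 = 1
1 ^ 29 = 28
28 ^ 15 = 19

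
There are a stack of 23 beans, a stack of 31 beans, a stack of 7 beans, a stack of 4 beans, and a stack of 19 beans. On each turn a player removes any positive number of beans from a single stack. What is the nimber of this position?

Nim-sum: 23 ⊕ 31 ⊕ 7 ⊕ 4 ⊕ 19 = 24.

24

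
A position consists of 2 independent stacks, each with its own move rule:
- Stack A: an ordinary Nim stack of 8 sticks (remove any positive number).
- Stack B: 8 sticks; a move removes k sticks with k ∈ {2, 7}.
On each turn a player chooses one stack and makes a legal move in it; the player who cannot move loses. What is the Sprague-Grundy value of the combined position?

10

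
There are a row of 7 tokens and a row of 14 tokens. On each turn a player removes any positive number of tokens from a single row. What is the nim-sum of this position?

9

Bitwise XOR of the heap sizes:
  0111  (7)
  1110  (14)
  ----
  1001  (9)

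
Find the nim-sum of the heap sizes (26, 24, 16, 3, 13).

28

Compute the nim-sum pairwise:
26 XOR 24 = 2
2 XOR 16 = 18
18 XOR 3 = 17
17 XOR 13 = 28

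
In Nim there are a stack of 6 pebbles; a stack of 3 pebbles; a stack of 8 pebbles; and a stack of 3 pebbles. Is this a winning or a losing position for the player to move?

Write each in binary and XOR column by column:
  0110  (6)
  0011  (3)
  1000  (8)
  0011  (3)
  ----
  1110  (14)
The nim-sum is 14 ≠ 0, so this is an N-position: the player to move can win.

Winning position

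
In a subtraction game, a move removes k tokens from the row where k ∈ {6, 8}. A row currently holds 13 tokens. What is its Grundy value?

2

Grundy values for subtraction set {6, 8}:
k:     0  1  2  3  4  5  6  7  8  9 10 11 12 13
g(k):  0  0  0  0  0  0  1  1  1  1  1  1  2  2
So g(13) = 2.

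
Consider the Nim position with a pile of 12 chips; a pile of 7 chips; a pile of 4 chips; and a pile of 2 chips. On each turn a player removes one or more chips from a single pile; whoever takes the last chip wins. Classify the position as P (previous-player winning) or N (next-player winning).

Write each in binary and XOR column by column:
  1100  (12)
  0111  (7)
  0100  (4)
  0010  (2)
  ----
  1101  (13)
The nim-sum is 13 ≠ 0, so this is an N-position: the player to move can win.

N-position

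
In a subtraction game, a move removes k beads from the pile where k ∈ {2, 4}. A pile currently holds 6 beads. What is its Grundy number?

Build the Grundy sequence with g(k) = mex{g(k−s) : s ∈ {2, 4}, s ≤ k}:
k:     0  1  2  3  4  5  6
g(k):  0  0  1  1  2  2  0
So g(6) = 0.

0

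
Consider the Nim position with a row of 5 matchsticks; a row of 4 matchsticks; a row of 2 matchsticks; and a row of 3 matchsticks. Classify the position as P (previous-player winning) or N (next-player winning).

P-position

Write each in binary and XOR column by column:
  101  (5)
  100  (4)
  010  (2)
  011  (3)
  ---
  000  (0)
The nim-sum is 0, so this is a P-position: the player to move is in a losing position under optimal play.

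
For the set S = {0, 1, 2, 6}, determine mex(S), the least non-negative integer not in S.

The values 0, 1, 2 are all present; 3 is the first non-negative integer missing from the set.

3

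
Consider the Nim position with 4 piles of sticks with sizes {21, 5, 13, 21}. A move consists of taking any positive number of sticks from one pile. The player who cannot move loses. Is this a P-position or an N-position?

N-position

In binary:
  10101  (21)
  00101  (5)
  01101  (13)
  10101  (21)
  -----
  01000  (8)
The nim-sum is 8 ≠ 0, so this is an N-position: the player to move can win.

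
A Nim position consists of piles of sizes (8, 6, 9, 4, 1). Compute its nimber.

2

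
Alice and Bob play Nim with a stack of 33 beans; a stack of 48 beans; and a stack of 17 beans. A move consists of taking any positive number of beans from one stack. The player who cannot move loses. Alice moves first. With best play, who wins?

Bob wins

Compute the nim-sum pairwise:
33 ^ 48 = 17
17 ^ 17 = 0
The nim-sum is 0, so this is a P-position: the player to move is in a losing position under optimal play; Alice is about to move from it and so loses — Bob wins.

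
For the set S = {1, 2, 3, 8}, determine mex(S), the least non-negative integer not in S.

0 is not in the set, so the mex is 0.

0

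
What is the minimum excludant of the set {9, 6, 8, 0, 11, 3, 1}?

2

The values 0, 1 are all present; 2 is the first non-negative integer missing from the set.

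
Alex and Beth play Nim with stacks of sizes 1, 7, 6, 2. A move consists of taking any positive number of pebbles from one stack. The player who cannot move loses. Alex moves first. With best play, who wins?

Alex wins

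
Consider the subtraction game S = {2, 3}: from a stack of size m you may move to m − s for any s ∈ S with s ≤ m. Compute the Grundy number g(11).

0

Build the Grundy sequence with g(k) = mex{g(k−s) : s ∈ {2, 3}, s ≤ k}:
k:     0  1  2  3  4  5  6  7  8  9 10 11
g(k):  0  0  1  1  2  0  0  1  1  2  0  0
So g(11) = 0.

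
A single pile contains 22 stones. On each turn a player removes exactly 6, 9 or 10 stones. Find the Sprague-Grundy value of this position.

1

Compute g(0), g(1), … for moves {6, 9, 10}:
k:     0  1  2  3  4  5  6  7  8  9 10 11 12 13 14 15 16 17 18 19 20 21 22
g(k):  0  0  0  0  0  0  1  1  1  1  1  1  2  2  2  2  0  0  0  0  0  0  1
So g(22) = 1.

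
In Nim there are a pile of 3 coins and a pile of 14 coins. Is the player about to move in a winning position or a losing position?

Winning position

In binary:
  0011  (3)
  1110  (14)
  ----
  1101  (13)
The nim-sum is 13 ≠ 0, so this is an N-position: the player to move can win.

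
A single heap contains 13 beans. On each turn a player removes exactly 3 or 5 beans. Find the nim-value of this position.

1

Build the Grundy sequence with g(k) = mex{g(k−s) : s ∈ {3, 5}, s ≤ k}:
k:     0  1  2  3  4  5  6  7  8  9 10 11 12 13
g(k):  0  0  0  1  1  1  2  2  0  0  0  1  1  1
So g(13) = 1.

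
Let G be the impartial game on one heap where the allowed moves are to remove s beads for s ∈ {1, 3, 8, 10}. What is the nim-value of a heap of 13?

Grundy values for subtraction set {1, 3, 8, 10}:
k:     0  1  2  3  4  5  6  7  8  9 10 11 12 13
g(k):  0  1  0  1  0  1  0  1  2  3  2  0  1  0
So g(13) = 0.

0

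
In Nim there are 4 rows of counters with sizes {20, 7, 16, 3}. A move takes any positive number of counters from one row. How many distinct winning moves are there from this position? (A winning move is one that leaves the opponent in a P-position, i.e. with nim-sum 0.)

0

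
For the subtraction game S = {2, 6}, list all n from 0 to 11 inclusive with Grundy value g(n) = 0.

0, 1, 4, 5, 8, 9

Compute g(0), g(1), … for moves {2, 6}:
g(0) = mex{} = 0
g(1) = mex{} = 0
g(2) = mex{0} = 1
g(3) = mex{0} = 1
g(4) = mex{1} = 0
g(5) = mex{1} = 0
g(6) = mex{0} = 1
g(7) = mex{0} = 1
g(8) = mex{1} = 0
g(9) = mex{1} = 0
g(10) = mex{0} = 1
g(11) = mex{0} = 1
The P-positions (g = 0) in 0..11 are 0, 1, 4, 5, 8, 9.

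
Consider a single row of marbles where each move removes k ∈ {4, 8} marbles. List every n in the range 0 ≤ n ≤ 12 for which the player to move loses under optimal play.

Build the Grundy sequence with g(k) = mex{g(k−s) : s ∈ {4, 8}, s ≤ k}:
k:     0  1  2  3  4  5  6  7  8  9 10 11 12
g(k):  0  0  0  0  1  1  1  1  2  2  2  2  0
The P-positions (g = 0) in 0..12 are 0, 1, 2, 3, 12.

0, 1, 2, 3, 12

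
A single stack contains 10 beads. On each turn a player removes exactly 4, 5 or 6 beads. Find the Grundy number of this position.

0

Compute g(0), g(1), … for moves {4, 5, 6}:
k:     0  1  2  3  4  5  6  7  8  9 10
g(k):  0  0  0  0  1  1  1  1  2  2  0
So g(10) = 0.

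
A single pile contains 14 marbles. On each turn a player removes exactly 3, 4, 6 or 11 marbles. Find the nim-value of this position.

4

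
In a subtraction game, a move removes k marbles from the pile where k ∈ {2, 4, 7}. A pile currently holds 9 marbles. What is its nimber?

Compute g(0), g(1), … for moves {2, 4, 7}:
k:     0  1  2  3  4  5  6  7  8  9
g(k):  0  0  1  1  2  2  0  3  1  0
So g(9) = 0.

0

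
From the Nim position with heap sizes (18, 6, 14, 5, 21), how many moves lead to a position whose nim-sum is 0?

Nim-sum: 18 ^ 6 ^ 14 ^ 5 ^ 21 = 10.
The overall nim-sum is X = 10. A heap of size p has a winning move iff p XOR X < p (reduce it to p XOR X).
  18: 18 XOR 10 = 24 ≥ 18 — no move.
  6: 6 XOR 10 = 12 ≥ 6 — no move.
  14: 14 XOR 10 = 4 < 14 — winning move (to 4).
  5: 5 XOR 10 = 15 ≥ 5 — no move.
  21: 21 XOR 10 = 31 ≥ 21 — no move.
That gives 1 winning move.

1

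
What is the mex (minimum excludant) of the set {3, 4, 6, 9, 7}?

0

0 is not in the set, so the mex is 0.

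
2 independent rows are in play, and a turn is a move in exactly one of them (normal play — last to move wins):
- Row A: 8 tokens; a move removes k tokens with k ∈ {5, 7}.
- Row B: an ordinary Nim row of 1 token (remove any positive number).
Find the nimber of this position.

0

Grundy values for row A (subtraction set {5, 7}):
g(0) = mex{} = 0
g(1) = mex{} = 0
g(2) = mex{} = 0
g(3) = mex{} = 0
g(4) = mex{} = 0
g(5) = mex{0} = 1
g(6) = mex{0} = 1
g(7) = mex{0} = 1
g(8) = mex{0} = 1
So g(8) = 1.
Row B is a plain Nim row of size 1, so its Grundy value is 1.
By the Sprague-Grundy theorem, the Grundy value of a sum of independent games is the XOR of the component values.
Combined value = 1 ⊕ 1 = 0.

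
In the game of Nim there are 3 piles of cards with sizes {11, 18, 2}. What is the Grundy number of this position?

27

In binary:
  01011  (11)
  10010  (18)
  00010  (2)
  -----
  11011  (27)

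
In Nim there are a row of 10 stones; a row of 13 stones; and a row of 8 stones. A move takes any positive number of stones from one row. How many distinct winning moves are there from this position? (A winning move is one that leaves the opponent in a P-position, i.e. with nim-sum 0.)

3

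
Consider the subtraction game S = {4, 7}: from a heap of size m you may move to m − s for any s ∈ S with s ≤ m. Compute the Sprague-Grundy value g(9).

2

Build the Grundy sequence with g(k) = mex{g(k−s) : s ∈ {4, 7}, s ≤ k}:
g(0) = mex{} = 0
g(1) = mex{} = 0
g(2) = mex{} = 0
g(3) = mex{} = 0
g(4) = mex{0} = 1
g(5) = mex{0} = 1
g(6) = mex{0} = 1
g(7) = mex{0} = 1
g(8) = mex{0,1} = 2
g(9) = mex{0,1} = 2
So g(9) = 2.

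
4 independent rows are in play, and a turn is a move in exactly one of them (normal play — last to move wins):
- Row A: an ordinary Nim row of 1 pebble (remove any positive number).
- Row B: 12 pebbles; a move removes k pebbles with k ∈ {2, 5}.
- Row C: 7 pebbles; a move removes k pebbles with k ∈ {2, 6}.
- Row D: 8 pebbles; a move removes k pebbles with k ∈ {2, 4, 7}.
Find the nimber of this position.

3

Row A is a plain Nim row of size 1, so its Grundy value is 1.
Build the Grundy sequence for row B with g(k) = mex{g(k−s) : s ∈ {2, 5}, s ≤ k}:
g(0) = mex{} = 0
g(1) = mex{} = 0
g(2) = mex{0} = 1
g(3) = mex{0} = 1
g(4) = mex{1} = 0
g(5) = mex{0,1} = 2
g(6) = mex{0} = 1
g(7) = mex{1,2} = 0
g(8) = mex{1} = 0
g(9) = mex{0} = 1
g(10) = mex{0,2} = 1
g(11) = mex{1} = 0
g(12) = mex{0,1} = 2
So g(12) = 2.
Grundy values for row C (subtraction set {2, 6}):
k:     0  1  2  3  4  5  6  7
g(k):  0  0  1  1  0  0  1  1
So g(7) = 1.
Grundy values for row D (subtraction set {2, 4, 7}):
k:     0  1  2  3  4  5  6  7  8
g(k):  0  0  1  1  2  2  0  3  1
So g(8) = 1.
By the Sprague-Grundy theorem, the Grundy value of a sum of independent games is the XOR of the component values.
Combined value = 1 ⊕ 2 ⊕ 1 ⊕ 1 = 3.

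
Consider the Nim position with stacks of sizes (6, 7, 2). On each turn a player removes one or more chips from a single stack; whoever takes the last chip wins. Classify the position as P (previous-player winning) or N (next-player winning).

N-position

Compute the nim-sum pairwise:
6 ⊕ 7 = 1
1 ⊕ 2 = 3
The nim-sum is 3 ≠ 0, so this is an N-position: the player to move can win.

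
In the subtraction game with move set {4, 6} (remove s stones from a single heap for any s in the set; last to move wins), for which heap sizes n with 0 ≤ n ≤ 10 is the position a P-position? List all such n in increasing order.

Compute g(0), g(1), … for moves {4, 6}:
k:     0  1  2  3  4  5  6  7  8  9 10
g(k):  0  0  0  0  1  1  1  1  2  2  0
The P-positions (g = 0) in 0..10 are 0, 1, 2, 3, 10.

0, 1, 2, 3, 10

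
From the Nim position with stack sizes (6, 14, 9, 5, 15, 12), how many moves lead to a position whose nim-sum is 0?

5

Nim-sum: 6 XOR 14 XOR 9 XOR 5 XOR 15 XOR 12 = 7.
The overall nim-sum is X = 7. A stack of size p has a winning move iff p XOR X < p (reduce it to p XOR X).
  6: 6 XOR 7 = 1 < 6 — winning move (to 1).
  14: 14 XOR 7 = 9 < 14 — winning move (to 9).
  9: 9 XOR 7 = 14 ≥ 9 — no move.
  5: 5 XOR 7 = 2 < 5 — winning move (to 2).
  15: 15 XOR 7 = 8 < 15 — winning move (to 8).
  12: 12 XOR 7 = 11 < 12 — winning move (to 11).
That gives 5 winning moves.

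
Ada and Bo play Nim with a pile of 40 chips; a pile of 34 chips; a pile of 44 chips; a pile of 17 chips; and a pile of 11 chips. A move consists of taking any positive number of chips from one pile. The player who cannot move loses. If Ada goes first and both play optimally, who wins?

Ada wins

Nim-sum: 40 ^ 34 ^ 44 ^ 17 ^ 11 = 60.
The nim-sum is 60 ≠ 0, so this is an N-position: the player to move can win; Ada has a winning move.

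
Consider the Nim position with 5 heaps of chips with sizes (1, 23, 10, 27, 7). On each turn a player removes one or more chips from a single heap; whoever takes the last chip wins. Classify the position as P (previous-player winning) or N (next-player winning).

P-position

Nim-sum: 1 ⊕ 23 ⊕ 10 ⊕ 27 ⊕ 7 = 0.
The nim-sum is 0, so this is a P-position: the player to move is in a losing position under optimal play.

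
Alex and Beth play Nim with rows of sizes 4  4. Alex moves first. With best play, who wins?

Beth wins

Compute the nim-sum pairwise:
4 ⊕ 4 = 0
The nim-sum is 0, so this is a P-position: the player to move is in a losing position under optimal play; Alex is about to move from it and so loses — Beth wins.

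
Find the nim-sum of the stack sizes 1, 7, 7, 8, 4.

13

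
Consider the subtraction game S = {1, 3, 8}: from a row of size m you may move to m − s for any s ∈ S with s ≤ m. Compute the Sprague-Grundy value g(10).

Build the Grundy sequence with g(k) = mex{g(k−s) : s ∈ {1, 3, 8}, s ≤ k}:
g(0) = mex{} = 0
g(1) = mex{0} = 1
g(2) = mex{1} = 0
g(3) = mex{0} = 1
g(4) = mex{1} = 0
g(5) = mex{0} = 1
g(6) = mex{1} = 0
g(7) = mex{0} = 1
g(8) = mex{0,1} = 2
g(9) = mex{0,1,2} = 3
g(10) = mex{0,1,3} = 2
So g(10) = 2.

2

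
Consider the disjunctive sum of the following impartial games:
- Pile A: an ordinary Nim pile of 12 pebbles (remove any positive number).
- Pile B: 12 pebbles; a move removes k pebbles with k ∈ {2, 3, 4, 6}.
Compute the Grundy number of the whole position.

14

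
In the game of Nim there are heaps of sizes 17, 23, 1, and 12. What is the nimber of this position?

Write each in binary and XOR column by column:
  10001  (17)
  10111  (23)
  00001  (1)
  01100  (12)
  -----
  01011  (11)

11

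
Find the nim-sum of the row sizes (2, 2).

0

Compute the nim-sum pairwise:
2 ⊕ 2 = 0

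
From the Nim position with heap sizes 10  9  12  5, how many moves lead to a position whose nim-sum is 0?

Compute the nim-sum pairwise:
10 XOR 9 = 3
3 XOR 12 = 15
15 XOR 5 = 10
The overall nim-sum is X = 10. A heap of size p has a winning move iff p XOR X < p (reduce it to p XOR X).
  10: 10 XOR 10 = 0 < 10 — winning move (to 0).
  9: 9 XOR 10 = 3 < 9 — winning move (to 3).
  12: 12 XOR 10 = 6 < 12 — winning move (to 6).
  5: 5 XOR 10 = 15 ≥ 5 — no move.
That gives 3 winning moves.

3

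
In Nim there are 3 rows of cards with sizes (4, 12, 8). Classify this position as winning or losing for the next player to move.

Losing position

Compute the nim-sum pairwise:
4 ⊕ 12 = 8
8 ⊕ 8 = 0
The nim-sum is 0, so this is a P-position: the player to move is in a losing position under optimal play.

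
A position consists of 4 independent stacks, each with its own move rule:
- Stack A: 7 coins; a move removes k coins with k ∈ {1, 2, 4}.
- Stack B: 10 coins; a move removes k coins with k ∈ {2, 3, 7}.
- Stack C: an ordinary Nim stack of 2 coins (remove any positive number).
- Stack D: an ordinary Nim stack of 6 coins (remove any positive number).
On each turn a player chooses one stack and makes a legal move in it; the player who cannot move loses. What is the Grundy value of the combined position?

5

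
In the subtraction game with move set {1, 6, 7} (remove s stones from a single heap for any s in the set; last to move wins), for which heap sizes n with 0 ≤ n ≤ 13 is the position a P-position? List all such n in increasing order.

0, 2, 4, 12

Grundy values for subtraction set {1, 6, 7}:
g(0) = mex{} = 0
g(1) = mex{0} = 1
g(2) = mex{1} = 0
g(3) = mex{0} = 1
g(4) = mex{1} = 0
g(5) = mex{0} = 1
g(6) = mex{0,1} = 2
g(7) = mex{0,1,2} = 3
g(8) = mex{0,1,3} = 2
g(9) = mex{0,1,2} = 3
g(10) = mex{0,1,3} = 2
g(11) = mex{0,1,2} = 3
g(12) = mex{1,2,3} = 0
g(13) = mex{0,2,3} = 1
The P-positions (g = 0) in 0..13 are 0, 2, 4, 12.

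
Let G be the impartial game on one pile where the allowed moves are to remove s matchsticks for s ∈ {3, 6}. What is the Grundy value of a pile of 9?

0

Build the Grundy sequence with g(k) = mex{g(k−s) : s ∈ {3, 6}, s ≤ k}:
g(0) = mex{} = 0
g(1) = mex{} = 0
g(2) = mex{} = 0
g(3) = mex{0} = 1
g(4) = mex{0} = 1
g(5) = mex{0} = 1
g(6) = mex{0,1} = 2
g(7) = mex{0,1} = 2
g(8) = mex{0,1} = 2
g(9) = mex{1,2} = 0
So g(9) = 0.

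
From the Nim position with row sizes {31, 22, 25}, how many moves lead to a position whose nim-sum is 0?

3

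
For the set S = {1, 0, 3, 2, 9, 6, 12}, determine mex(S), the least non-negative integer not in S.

The values 0, 1, 2, 3 are all present; 4 is the first non-negative integer missing from the set.

4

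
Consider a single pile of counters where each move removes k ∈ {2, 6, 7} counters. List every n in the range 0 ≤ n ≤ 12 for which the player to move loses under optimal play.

0, 1, 4, 5, 9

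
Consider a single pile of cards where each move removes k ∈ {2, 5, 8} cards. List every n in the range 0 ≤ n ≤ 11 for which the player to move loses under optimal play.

0, 1, 4, 7, 10, 11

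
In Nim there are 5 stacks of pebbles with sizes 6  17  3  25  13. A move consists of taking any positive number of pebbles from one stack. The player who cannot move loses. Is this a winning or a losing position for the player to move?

Losing position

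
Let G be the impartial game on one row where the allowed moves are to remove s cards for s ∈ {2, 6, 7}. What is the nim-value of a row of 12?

2

Compute g(0), g(1), … for moves {2, 6, 7}:
g(0) = mex{} = 0
g(1) = mex{} = 0
g(2) = mex{0} = 1
g(3) = mex{0} = 1
g(4) = mex{1} = 0
g(5) = mex{1} = 0
g(6) = mex{0} = 1
g(7) = mex{0} = 1
g(8) = mex{0,1} = 2
g(9) = mex{1} = 0
g(10) = mex{0,1,2} = 3
g(11) = mex{0} = 1
g(12) = mex{0,1,3} = 2
So g(12) = 2.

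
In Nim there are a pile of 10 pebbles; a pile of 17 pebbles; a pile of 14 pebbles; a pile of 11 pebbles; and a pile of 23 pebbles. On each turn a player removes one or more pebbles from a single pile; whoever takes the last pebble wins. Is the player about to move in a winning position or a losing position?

Compute the nim-sum pairwise:
10 ⊕ 17 = 27
27 ⊕ 14 = 21
21 ⊕ 11 = 30
30 ⊕ 23 = 9
The nim-sum is 9 ≠ 0, so this is an N-position: the player to move can win.

Winning position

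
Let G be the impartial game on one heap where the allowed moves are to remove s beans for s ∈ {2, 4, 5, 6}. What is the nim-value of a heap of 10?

1

Grundy values for subtraction set {2, 4, 5, 6}:
k:     0  1  2  3  4  5  6  7  8  9 10
g(k):  0  0  1  1  2  2  3  3  0  0  1
So g(10) = 1.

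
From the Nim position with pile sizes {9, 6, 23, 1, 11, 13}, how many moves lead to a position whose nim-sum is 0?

Compute the nim-sum pairwise:
9 XOR 6 = 15
15 XOR 23 = 24
24 XOR 1 = 25
25 XOR 11 = 18
18 XOR 13 = 31
The overall nim-sum is X = 31. A pile of size p has a winning move iff p XOR X < p (reduce it to p XOR X).
  9: 9 XOR 31 = 22 ≥ 9 — no move.
  6: 6 XOR 31 = 25 ≥ 6 — no move.
  23: 23 XOR 31 = 8 < 23 — winning move (to 8).
  1: 1 XOR 31 = 30 ≥ 1 — no move.
  11: 11 XOR 31 = 20 ≥ 11 — no move.
  13: 13 XOR 31 = 18 ≥ 13 — no move.
That gives 1 winning move.

1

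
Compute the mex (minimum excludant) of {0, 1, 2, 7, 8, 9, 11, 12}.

The values 0, 1, 2 are all present; 3 is the first non-negative integer missing from the set.

3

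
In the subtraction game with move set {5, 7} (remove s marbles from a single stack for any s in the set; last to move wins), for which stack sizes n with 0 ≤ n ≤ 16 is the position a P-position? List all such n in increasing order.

0, 1, 2, 3, 4, 12, 13, 14, 15, 16

Compute g(0), g(1), … for moves {5, 7}:
k:     0  1  2  3  4  5  6  7  8  9 10 11 12 13 14 15 16
g(k):  0  0  0  0  0  1  1  1  1  1  2  2  0  0  0  0  0
The P-positions (g = 0) in 0..16 are 0, 1, 2, 3, 4, 12, 13, 14, 15, 16.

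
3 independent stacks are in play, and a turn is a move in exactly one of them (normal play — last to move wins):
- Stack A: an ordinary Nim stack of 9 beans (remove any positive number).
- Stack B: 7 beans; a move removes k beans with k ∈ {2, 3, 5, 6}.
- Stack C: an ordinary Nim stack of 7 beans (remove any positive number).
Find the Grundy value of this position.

13

Stack A is a plain Nim stack of size 9, so its Grundy value is 9.
Build the Grundy sequence for stack B with g(k) = mex{g(k−s) : s ∈ {2, 3, 5, 6}, s ≤ k}:
k:     0  1  2  3  4  5  6  7
g(k):  0  0  1  1  2  2  3  3
So g(7) = 3.
Stack C is a plain Nim stack of size 7, so its Grundy value is 7.
The value of a disjunctive sum is the nim-sum of the parts.
Combined value = 9 XOR 3 XOR 7 = 13.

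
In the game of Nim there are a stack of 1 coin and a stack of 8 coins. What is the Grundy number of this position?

Write each in binary and XOR column by column:
  0001  (1)
  1000  (8)
  ----
  1001  (9)

9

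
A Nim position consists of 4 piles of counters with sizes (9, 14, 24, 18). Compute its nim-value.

13

In binary:
  01001  (9)
  01110  (14)
  11000  (24)
  10010  (18)
  -----
  01101  (13)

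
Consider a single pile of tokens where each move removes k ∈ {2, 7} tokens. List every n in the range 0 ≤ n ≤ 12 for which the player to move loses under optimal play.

0, 1, 4, 5, 9, 10

Compute g(0), g(1), … for moves {2, 7}:
k:     0  1  2  3  4  5  6  7  8  9 10 11 12
g(k):  0  0  1  1  0  0  1  1  2  0  0  1  1
The P-positions (g = 0) in 0..12 are 0, 1, 4, 5, 9, 10.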